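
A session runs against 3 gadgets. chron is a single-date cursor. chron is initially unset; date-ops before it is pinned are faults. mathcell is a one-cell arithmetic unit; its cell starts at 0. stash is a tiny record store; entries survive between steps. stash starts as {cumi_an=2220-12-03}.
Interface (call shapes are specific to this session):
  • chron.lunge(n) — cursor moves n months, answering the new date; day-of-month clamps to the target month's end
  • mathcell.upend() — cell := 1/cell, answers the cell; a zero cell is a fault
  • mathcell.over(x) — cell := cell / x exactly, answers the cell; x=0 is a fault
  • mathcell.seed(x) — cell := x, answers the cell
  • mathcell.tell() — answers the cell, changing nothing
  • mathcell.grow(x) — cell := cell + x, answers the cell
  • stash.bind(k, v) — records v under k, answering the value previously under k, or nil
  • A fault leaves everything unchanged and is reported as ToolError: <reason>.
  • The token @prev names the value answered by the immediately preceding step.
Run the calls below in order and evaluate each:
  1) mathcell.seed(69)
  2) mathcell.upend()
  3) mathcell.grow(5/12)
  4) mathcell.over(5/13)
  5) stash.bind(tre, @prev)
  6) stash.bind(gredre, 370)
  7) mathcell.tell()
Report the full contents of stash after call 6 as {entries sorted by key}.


> mathcell.seed 69
[out] 69
> mathcell.upend
[out] 1/69
> mathcell.grow 5/12
[out] 119/276
> mathcell.over 5/13
[out] 1547/1380
> stash.bind tre @prev
[out] nil
> stash.bind gredre 370
[out] nil
> mathcell.tell
[out] 1547/1380

Answer: {cumi_an=2220-12-03, gredre=370, tre=1547/1380}


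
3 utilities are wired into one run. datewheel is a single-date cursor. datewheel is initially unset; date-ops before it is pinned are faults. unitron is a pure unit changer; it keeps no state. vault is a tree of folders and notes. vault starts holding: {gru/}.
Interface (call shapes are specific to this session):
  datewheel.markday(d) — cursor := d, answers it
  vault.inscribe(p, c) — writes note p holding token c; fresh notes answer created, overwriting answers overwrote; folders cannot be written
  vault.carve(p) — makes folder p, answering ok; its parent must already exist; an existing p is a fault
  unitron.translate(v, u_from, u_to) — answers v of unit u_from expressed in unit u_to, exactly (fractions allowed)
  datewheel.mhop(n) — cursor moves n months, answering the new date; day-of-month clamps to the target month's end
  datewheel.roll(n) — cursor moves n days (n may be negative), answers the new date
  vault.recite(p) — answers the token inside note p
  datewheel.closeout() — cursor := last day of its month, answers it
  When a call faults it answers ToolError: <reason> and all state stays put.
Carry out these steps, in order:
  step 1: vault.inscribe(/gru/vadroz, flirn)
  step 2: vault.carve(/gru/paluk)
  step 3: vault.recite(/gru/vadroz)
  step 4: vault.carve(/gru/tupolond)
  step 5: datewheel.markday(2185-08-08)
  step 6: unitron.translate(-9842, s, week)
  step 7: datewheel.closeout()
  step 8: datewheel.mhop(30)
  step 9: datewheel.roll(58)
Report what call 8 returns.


// vault.inscribe(p→/gru/vadroz, c→flirn) -> created
// vault.carve(p→/gru/paluk) -> ok
// vault.recite(p→/gru/vadroz) -> flirn
// vault.carve(p→/gru/tupolond) -> ok
// datewheel.markday(d→2185-08-08) -> 2185-08-08
// unitron.translate(v→-9842, u_from→s, u_to→week) -> -703/43200
// datewheel.closeout() -> 2185-08-31
// datewheel.mhop(n→30) -> 2188-02-29
// datewheel.roll(n→58) -> 2188-04-27

Answer: 2188-02-29


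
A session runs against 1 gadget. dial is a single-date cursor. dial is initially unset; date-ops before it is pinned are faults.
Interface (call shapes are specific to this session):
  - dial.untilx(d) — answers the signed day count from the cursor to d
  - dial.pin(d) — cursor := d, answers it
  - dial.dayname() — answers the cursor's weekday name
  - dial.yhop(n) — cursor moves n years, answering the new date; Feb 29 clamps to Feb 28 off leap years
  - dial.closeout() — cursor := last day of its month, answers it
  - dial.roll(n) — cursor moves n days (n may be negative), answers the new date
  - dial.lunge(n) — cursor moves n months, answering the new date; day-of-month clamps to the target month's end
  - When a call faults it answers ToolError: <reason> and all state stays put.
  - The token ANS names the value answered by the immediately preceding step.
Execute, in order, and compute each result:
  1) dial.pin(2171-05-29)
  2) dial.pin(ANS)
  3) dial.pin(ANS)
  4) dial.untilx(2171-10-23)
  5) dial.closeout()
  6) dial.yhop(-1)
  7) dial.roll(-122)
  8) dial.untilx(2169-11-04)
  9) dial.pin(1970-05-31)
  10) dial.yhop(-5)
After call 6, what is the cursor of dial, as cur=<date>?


Answer: cur=2170-05-31

Derivation:
// dial.pin(d='2171-05-29') : 2171-05-29
// dial.pin(d='ANS') : 2171-05-29
// dial.pin(d='ANS') : 2171-05-29
// dial.untilx(d='2171-10-23') : 147
// dial.closeout() : 2171-05-31
// dial.yhop(n='-1') : 2170-05-31
// dial.roll(n='-122') : 2170-01-29
// dial.untilx(d='2169-11-04') : -86
// dial.pin(d='1970-05-31') : 1970-05-31
// dial.yhop(n='-5') : 1965-05-31


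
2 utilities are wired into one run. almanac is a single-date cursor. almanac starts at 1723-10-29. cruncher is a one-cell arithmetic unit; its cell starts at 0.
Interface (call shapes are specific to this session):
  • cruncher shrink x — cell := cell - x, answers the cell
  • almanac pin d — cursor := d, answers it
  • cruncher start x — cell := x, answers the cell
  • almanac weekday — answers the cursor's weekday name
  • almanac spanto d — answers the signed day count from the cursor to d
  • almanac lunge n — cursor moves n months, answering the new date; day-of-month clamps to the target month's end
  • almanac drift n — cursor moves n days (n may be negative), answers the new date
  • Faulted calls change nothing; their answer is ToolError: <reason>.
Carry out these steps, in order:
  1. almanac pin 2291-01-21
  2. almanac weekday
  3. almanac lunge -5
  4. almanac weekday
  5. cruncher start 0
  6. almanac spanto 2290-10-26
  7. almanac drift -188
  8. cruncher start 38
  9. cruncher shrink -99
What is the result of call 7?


Calling almanac pin with d: 2291-01-21, — result: 2291-01-21.
Next I call almanac weekday, and see Wednesday.
Now I run almanac lunge with n: -5, → 2290-08-21.
Invoking almanac weekday(), — result: Thursday.
Then cruncher start with x: 0, giving 0.
Now I run almanac spanto with d: 2290-10-26, which returns 66.
I use almanac drift with n: -188, and observe 2290-02-14.
Now I run cruncher start with x: 38: 38.
I invoke cruncher shrink with x: -99, and get 137.

Answer: 2290-02-14


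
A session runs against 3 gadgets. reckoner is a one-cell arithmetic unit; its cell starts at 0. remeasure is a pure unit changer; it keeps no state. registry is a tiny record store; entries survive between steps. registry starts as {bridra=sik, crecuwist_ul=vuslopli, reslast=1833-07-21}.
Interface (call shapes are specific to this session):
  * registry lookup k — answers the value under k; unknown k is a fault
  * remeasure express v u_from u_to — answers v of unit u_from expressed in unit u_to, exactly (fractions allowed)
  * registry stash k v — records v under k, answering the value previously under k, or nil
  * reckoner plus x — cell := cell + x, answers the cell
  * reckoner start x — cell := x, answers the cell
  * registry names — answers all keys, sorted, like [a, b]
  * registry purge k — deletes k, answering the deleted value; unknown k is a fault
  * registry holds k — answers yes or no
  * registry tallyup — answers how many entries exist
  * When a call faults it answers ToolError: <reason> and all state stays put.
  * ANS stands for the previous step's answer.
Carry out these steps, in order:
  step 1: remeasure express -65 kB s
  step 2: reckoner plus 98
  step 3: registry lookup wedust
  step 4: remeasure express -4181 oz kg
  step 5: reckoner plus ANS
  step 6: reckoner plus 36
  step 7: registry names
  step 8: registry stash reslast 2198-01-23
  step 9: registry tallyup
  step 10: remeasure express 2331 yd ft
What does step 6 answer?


Answer: 24753030103/1600000000

Derivation:
> remeasure express v='-65' u_from='kB' u_to='s'
  ToolError: incompatible units
> reckoner plus x='98'
  98
> registry lookup k='wedust'
  ToolError: no such key wedust
> remeasure express v='-4181' u_from='oz' u_to='kg'
  -189646969897/1600000000
> reckoner plus x='ANS'
  -32846969897/1600000000
> reckoner plus x='36'
  24753030103/1600000000
> registry names
  [bridra, crecuwist_ul, reslast]
> registry stash k='reslast' v='2198-01-23'
  1833-07-21
> registry tallyup
  3
> remeasure express v='2331' u_from='yd' u_to='ft'
  6993


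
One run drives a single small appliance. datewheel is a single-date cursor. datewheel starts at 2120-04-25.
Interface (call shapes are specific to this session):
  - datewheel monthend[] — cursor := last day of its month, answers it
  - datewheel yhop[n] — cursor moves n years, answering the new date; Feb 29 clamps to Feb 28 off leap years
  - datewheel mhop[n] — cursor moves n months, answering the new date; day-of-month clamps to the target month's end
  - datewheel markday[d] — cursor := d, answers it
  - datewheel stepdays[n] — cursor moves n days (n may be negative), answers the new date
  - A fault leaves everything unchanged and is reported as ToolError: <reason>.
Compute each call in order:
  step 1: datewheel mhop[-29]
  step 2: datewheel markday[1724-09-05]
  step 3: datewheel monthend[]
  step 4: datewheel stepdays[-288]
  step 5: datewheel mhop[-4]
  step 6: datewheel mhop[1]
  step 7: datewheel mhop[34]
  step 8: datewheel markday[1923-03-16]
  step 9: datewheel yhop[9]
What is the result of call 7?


Answer: 1726-07-17

Derivation:
I call datewheel mhop(-29): 2117-11-25.
I use datewheel markday(1724-09-05): 1724-09-05.
I try datewheel monthend, giving 1724-09-30.
Then datewheel stepdays(-288), and observe 1723-12-17.
I invoke datewheel mhop(-4), and observe 1723-08-17.
Using datewheel mhop(1), — result: 1723-09-17.
Calling datewheel mhop(34), — result: 1726-07-17.
Invoking datewheel markday(1923-03-16), and see 1923-03-16.
I run datewheel yhop(9), which returns 1932-03-16.


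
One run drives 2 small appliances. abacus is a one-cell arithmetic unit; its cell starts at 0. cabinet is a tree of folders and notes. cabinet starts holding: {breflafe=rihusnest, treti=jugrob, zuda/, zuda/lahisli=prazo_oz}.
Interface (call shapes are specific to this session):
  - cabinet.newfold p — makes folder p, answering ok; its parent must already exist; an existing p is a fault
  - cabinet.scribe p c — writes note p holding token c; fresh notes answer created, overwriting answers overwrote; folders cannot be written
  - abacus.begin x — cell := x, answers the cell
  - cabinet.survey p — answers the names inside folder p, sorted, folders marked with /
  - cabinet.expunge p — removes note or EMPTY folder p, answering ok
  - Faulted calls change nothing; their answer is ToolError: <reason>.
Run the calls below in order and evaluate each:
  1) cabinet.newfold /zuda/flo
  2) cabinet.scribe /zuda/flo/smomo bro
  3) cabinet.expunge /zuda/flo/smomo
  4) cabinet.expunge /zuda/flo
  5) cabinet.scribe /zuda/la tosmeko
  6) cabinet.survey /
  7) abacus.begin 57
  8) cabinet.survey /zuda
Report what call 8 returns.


Then newfold(p→/zuda/flo), and get ok.
I call scribe(p→/zuda/flo/smomo, c→bro), which returns created.
I call expunge(p→/zuda/flo/smomo), and observe ok.
I invoke expunge(p→/zuda/flo), → ok.
Now I run scribe(p→/zuda/la, c→tosmeko), → created.
Then survey(p→/), — result: [breflafe, treti, zuda/].
Calling begin(x→57), and get 57.
I call survey(p→/zuda), yielding [la, lahisli].

Answer: [la, lahisli]


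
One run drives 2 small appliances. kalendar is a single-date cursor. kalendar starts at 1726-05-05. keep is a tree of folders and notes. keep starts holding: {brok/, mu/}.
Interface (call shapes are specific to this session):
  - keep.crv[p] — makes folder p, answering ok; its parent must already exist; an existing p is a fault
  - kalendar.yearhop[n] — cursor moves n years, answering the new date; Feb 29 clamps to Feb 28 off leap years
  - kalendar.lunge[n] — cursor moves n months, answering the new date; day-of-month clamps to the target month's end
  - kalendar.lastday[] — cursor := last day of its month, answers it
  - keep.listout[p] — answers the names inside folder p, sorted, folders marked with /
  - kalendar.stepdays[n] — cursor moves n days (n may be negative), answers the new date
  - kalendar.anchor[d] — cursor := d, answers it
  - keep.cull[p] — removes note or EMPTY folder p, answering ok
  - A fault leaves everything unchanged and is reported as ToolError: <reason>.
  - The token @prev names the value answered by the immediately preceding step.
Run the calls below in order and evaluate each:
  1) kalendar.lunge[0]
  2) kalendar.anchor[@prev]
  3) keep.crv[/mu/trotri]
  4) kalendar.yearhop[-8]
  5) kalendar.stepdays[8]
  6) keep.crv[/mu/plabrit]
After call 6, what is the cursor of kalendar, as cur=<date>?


Answer: cur=1718-05-13

Derivation:
I call kalendar.lunge using n='0', which returns 1726-05-05.
Calling kalendar.anchor using d='@prev', which returns 1726-05-05.
I try keep.crv using p='/mu/trotri', giving ok.
I run kalendar.yearhop using n='-8', yielding 1718-05-05.
I try kalendar.stepdays using n='8', giving 1718-05-13.
Now I run keep.crv using p='/mu/plabrit', giving ok.


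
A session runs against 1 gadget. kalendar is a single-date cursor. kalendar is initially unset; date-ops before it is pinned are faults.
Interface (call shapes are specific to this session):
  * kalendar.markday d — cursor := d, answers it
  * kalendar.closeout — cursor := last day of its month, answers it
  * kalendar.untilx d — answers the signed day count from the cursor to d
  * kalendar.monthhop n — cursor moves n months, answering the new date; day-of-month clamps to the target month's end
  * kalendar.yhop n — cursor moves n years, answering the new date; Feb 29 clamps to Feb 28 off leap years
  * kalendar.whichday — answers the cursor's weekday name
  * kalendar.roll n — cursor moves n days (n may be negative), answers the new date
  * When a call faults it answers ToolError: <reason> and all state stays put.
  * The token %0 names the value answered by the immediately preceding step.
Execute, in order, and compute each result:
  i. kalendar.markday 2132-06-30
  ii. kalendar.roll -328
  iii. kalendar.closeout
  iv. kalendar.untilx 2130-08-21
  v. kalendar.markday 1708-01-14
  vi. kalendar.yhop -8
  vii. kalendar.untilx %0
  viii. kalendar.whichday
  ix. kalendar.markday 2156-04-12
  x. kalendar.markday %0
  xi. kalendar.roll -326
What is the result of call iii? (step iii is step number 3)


Answer: 2131-08-31

Derivation:
I call kalendar.markday(d: 2132-06-30), → 2132-06-30.
I use kalendar.roll(n: -328), — result: 2131-08-07.
I run kalendar.closeout(), and get 2131-08-31.
Invoking kalendar.untilx(d: 2130-08-21), and see -375.
Invoking kalendar.markday(d: 1708-01-14), giving 1708-01-14.
Then kalendar.yhop(n: -8), and get 1700-01-14.
I invoke kalendar.untilx(d: %0), and see 0.
Now I run kalendar.whichday(), and observe Thursday.
Then kalendar.markday(d: 2156-04-12), giving 2156-04-12.
Now I run kalendar.markday(d: %0), which returns 2156-04-12.
Calling kalendar.roll(n: -326): 2155-05-22.


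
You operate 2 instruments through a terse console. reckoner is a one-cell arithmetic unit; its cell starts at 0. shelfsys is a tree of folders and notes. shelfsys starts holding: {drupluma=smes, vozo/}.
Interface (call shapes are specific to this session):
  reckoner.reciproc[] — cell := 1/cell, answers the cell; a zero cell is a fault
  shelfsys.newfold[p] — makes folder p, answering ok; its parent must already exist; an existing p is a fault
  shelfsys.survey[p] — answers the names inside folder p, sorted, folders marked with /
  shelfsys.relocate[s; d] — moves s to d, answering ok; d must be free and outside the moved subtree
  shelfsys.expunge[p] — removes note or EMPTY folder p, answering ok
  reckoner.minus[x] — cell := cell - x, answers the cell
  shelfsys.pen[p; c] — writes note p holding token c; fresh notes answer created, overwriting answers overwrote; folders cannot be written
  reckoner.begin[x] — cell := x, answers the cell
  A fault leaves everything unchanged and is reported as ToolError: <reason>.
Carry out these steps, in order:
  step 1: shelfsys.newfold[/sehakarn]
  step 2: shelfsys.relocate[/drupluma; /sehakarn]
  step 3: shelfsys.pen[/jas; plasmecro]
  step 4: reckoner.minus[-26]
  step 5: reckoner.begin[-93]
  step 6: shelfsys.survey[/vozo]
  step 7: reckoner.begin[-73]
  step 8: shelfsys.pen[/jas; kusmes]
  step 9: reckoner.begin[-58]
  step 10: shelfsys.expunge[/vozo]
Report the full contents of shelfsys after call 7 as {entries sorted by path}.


-> shelfsys.newfold(p='/sehakarn')
<- ok
-> shelfsys.relocate(s='/drupluma', d='/sehakarn')
<- ToolError: exists
-> shelfsys.pen(p='/jas', c='plasmecro')
<- created
-> reckoner.minus(x='-26')
<- 26
-> reckoner.begin(x='-93')
<- -93
-> shelfsys.survey(p='/vozo')
<- []
-> reckoner.begin(x='-73')
<- -73
-> shelfsys.pen(p='/jas', c='kusmes')
<- overwrote
-> reckoner.begin(x='-58')
<- -58
-> shelfsys.expunge(p='/vozo')
<- ok

Answer: {drupluma=smes, jas=plasmecro, sehakarn/, vozo/}


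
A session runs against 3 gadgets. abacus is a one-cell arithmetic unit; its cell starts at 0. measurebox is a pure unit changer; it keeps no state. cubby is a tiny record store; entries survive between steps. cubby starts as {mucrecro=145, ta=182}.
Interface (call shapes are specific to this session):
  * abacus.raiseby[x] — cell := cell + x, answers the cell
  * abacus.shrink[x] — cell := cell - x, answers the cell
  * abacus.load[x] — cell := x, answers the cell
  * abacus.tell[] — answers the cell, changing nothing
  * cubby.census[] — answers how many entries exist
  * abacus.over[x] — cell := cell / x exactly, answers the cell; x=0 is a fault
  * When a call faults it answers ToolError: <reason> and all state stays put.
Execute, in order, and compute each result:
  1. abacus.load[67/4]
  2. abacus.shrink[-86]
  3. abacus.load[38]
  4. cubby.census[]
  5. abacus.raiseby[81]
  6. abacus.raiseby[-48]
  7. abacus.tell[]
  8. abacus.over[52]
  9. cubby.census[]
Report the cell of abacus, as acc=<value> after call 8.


Answer: acc=71/52

Derivation:
-- abacus.load(x: 67/4) : 67/4
-- abacus.shrink(x: -86) : 411/4
-- abacus.load(x: 38) : 38
-- cubby.census() : 2
-- abacus.raiseby(x: 81) : 119
-- abacus.raiseby(x: -48) : 71
-- abacus.tell() : 71
-- abacus.over(x: 52) : 71/52
-- cubby.census() : 2


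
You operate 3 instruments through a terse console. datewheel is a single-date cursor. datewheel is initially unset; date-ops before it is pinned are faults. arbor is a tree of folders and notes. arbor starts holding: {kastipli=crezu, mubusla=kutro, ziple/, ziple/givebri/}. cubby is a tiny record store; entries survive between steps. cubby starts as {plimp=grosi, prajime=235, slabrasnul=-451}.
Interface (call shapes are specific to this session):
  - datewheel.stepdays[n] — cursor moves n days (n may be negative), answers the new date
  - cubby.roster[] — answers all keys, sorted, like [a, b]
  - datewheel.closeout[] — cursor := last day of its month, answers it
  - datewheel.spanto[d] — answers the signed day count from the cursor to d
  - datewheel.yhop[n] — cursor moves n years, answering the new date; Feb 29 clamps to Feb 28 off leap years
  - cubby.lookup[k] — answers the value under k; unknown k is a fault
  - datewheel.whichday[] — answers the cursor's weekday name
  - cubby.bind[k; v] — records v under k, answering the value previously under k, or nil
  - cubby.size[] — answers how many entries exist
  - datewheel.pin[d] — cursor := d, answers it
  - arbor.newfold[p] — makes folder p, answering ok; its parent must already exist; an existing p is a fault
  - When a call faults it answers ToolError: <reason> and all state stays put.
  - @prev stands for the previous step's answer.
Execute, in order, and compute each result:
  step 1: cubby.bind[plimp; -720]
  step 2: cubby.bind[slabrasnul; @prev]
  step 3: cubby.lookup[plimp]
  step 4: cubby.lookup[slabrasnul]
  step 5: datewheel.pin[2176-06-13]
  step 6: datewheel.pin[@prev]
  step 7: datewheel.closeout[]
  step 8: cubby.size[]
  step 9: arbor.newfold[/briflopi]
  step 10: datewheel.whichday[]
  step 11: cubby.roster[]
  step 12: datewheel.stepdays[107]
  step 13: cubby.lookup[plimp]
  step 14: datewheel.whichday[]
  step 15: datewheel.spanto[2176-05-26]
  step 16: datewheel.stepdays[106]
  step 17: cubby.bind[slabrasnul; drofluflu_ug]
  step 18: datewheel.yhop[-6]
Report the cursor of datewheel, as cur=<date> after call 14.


Answer: cur=2176-10-15

Derivation:
;; cubby.bind(k→plimp, v→-720) ~> grosi
;; cubby.bind(k→slabrasnul, v→@prev) ~> -451
;; cubby.lookup(k→plimp) ~> -720
;; cubby.lookup(k→slabrasnul) ~> grosi
;; datewheel.pin(d→2176-06-13) ~> 2176-06-13
;; datewheel.pin(d→@prev) ~> 2176-06-13
;; datewheel.closeout() ~> 2176-06-30
;; cubby.size() ~> 3
;; arbor.newfold(p→/briflopi) ~> ok
;; datewheel.whichday() ~> Sunday
;; cubby.roster() ~> [plimp, prajime, slabrasnul]
;; datewheel.stepdays(n→107) ~> 2176-10-15
;; cubby.lookup(k→plimp) ~> -720
;; datewheel.whichday() ~> Tuesday
;; datewheel.spanto(d→2176-05-26) ~> -142
;; datewheel.stepdays(n→106) ~> 2177-01-29
;; cubby.bind(k→slabrasnul, v→drofluflu_ug) ~> grosi
;; datewheel.yhop(n→-6) ~> 2171-01-29


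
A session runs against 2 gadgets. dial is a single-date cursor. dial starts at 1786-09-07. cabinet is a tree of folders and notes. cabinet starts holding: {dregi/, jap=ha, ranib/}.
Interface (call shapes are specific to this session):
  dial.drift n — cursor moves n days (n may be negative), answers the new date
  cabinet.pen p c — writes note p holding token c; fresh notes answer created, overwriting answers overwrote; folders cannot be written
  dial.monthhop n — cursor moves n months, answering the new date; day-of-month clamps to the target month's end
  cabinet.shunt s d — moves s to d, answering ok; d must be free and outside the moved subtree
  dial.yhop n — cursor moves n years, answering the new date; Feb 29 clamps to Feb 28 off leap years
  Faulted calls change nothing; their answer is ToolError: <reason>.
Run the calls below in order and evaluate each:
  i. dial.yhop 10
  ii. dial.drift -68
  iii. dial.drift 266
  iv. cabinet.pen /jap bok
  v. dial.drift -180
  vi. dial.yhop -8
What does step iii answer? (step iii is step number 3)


Answer: 1797-03-24

Derivation:
→ yhop(n='10')
← 1796-09-07
→ drift(n='-68')
← 1796-07-01
→ drift(n='266')
← 1797-03-24
→ pen(p='/jap', c='bok')
← overwrote
→ drift(n='-180')
← 1796-09-25
→ yhop(n='-8')
← 1788-09-25


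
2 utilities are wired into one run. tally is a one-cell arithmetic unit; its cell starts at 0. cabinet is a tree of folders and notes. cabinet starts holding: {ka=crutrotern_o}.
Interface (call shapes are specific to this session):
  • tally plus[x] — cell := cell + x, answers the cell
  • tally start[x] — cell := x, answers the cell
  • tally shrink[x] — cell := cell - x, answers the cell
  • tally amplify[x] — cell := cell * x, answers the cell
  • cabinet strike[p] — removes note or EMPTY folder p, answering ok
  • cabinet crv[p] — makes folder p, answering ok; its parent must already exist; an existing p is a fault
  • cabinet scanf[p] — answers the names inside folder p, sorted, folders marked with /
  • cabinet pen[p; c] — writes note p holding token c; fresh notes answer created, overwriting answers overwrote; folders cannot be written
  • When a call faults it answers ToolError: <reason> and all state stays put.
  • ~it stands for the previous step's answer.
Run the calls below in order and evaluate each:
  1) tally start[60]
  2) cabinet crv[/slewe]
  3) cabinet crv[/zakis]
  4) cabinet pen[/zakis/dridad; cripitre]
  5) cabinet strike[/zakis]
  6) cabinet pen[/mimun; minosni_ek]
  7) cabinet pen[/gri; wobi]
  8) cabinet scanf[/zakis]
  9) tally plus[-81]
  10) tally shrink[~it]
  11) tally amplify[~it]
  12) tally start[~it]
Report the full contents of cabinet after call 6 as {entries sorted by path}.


Answer: {ka=crutrotern_o, mimun=minosni_ek, slewe/, zakis/, zakis/dridad=cripitre}

Derivation:
~$ tally start 60
  60
~$ cabinet crv /slewe
  ok
~$ cabinet crv /zakis
  ok
~$ cabinet pen /zakis/dridad cripitre
  created
~$ cabinet strike /zakis
  ToolError: not empty
~$ cabinet pen /mimun minosni_ek
  created
~$ cabinet pen /gri wobi
  created
~$ cabinet scanf /zakis
  [dridad]
~$ tally plus -81
  -21
~$ tally shrink ~it
  0
~$ tally amplify ~it
  0
~$ tally start ~it
  0


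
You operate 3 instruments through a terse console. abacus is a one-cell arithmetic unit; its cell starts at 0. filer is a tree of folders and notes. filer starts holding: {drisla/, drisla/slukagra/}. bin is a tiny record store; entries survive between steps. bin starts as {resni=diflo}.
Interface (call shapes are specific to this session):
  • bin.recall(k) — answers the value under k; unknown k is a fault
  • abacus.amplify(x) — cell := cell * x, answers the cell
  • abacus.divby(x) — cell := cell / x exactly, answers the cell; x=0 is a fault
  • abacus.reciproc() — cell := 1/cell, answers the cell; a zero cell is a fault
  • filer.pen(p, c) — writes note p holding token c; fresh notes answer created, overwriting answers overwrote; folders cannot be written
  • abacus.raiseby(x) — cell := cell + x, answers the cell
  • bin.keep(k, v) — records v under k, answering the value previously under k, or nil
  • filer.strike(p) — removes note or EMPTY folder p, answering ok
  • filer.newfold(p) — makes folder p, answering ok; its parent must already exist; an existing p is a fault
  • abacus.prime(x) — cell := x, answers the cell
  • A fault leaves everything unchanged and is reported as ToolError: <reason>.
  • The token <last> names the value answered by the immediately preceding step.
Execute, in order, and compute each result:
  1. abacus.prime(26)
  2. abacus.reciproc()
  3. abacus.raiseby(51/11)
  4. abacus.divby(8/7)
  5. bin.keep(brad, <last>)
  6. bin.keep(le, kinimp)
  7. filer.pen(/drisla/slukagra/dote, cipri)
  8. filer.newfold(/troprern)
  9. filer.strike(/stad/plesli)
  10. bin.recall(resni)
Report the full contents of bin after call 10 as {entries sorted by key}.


Answer: {brad=9359/2288, le=kinimp, resni=diflo}

Derivation:
[in] abacus.prime x: 26
  26
[in] abacus.reciproc
  1/26
[in] abacus.raiseby x: 51/11
  1337/286
[in] abacus.divby x: 8/7
  9359/2288
[in] bin.keep k: brad v: <last>
  nil
[in] bin.keep k: le v: kinimp
  nil
[in] filer.pen p: /drisla/slukagra/dote c: cipri
  created
[in] filer.newfold p: /troprern
  ok
[in] filer.strike p: /stad/plesli
  ToolError: not found
[in] bin.recall k: resni
  diflo


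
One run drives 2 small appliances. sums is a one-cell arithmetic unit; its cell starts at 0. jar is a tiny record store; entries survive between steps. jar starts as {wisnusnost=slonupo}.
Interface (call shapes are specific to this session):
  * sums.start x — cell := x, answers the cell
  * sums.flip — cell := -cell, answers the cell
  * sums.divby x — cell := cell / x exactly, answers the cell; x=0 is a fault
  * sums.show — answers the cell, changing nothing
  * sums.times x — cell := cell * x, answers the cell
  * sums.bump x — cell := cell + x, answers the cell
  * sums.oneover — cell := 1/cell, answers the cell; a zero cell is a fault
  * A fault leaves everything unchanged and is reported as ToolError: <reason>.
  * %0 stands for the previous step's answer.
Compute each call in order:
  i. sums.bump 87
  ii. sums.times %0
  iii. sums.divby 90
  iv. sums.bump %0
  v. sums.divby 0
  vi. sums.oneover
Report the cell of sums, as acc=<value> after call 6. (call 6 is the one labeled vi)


Then bump on 87, — result: 87.
Next I call times on %0, yielding 7569.
Calling divby on 90: 841/10.
I call bump on %0, yielding 841/5.
I invoke divby on 0, which returns ToolError: division by zero.
Next I call oneover(), — result: 5/841.

Answer: acc=5/841


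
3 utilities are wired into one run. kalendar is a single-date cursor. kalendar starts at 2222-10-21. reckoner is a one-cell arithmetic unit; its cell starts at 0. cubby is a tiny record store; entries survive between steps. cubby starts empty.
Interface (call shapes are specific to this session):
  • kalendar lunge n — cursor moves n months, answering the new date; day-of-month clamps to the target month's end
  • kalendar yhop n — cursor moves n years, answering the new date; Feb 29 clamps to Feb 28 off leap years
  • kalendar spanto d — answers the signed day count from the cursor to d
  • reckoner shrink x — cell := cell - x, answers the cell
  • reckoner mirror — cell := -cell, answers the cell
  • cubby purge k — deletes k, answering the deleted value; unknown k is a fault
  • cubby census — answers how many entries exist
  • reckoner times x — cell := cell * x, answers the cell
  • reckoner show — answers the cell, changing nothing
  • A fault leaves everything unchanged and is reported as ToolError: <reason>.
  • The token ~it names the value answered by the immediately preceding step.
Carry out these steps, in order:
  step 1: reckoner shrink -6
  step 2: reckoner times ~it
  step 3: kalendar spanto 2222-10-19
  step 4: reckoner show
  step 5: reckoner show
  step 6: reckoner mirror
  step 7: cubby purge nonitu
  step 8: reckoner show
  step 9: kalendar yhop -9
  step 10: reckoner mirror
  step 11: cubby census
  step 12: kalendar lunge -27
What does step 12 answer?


Answer: 2211-07-21

Derivation:
;; 1. reckoner shrink(x=-6) -> 6
;; 2. reckoner times(x=~it) -> 36
;; 3. kalendar spanto(d=2222-10-19) -> -2
;; 4. reckoner show() -> 36
;; 5. reckoner show() -> 36
;; 6. reckoner mirror() -> -36
;; 7. cubby purge(k=nonitu) -> ToolError: no such key nonitu
;; 8. reckoner show() -> -36
;; 9. kalendar yhop(n=-9) -> 2213-10-21
;; 10. reckoner mirror() -> 36
;; 11. cubby census() -> 0
;; 12. kalendar lunge(n=-27) -> 2211-07-21


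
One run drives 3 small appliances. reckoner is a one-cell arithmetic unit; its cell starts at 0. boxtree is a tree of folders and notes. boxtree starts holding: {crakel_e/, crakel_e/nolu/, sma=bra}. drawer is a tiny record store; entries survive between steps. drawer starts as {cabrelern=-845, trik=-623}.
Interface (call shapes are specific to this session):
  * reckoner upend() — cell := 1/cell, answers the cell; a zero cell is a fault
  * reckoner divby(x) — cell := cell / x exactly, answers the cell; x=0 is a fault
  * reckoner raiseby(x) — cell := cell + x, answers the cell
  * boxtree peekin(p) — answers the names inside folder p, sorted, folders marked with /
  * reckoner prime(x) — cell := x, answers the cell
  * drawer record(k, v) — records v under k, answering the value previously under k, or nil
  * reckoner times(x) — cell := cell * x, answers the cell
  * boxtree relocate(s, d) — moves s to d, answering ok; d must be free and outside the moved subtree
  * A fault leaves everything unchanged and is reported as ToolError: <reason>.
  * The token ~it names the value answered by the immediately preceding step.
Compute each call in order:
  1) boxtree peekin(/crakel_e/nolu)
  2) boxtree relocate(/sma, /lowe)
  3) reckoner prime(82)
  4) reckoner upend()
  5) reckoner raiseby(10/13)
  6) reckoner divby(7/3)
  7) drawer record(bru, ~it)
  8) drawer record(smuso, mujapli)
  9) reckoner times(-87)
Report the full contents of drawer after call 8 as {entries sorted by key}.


CALL boxtree peekin[p→/crakel_e/nolu]
RET  []
CALL boxtree relocate[s→/sma; d→/lowe]
RET  ok
CALL reckoner prime[x→82]
RET  82
CALL reckoner upend[]
RET  1/82
CALL reckoner raiseby[x→10/13]
RET  833/1066
CALL reckoner divby[x→7/3]
RET  357/1066
CALL drawer record[k→bru; v→~it]
RET  nil
CALL drawer record[k→smuso; v→mujapli]
RET  nil
CALL reckoner times[x→-87]
RET  -31059/1066

Answer: {bru=357/1066, cabrelern=-845, smuso=mujapli, trik=-623}


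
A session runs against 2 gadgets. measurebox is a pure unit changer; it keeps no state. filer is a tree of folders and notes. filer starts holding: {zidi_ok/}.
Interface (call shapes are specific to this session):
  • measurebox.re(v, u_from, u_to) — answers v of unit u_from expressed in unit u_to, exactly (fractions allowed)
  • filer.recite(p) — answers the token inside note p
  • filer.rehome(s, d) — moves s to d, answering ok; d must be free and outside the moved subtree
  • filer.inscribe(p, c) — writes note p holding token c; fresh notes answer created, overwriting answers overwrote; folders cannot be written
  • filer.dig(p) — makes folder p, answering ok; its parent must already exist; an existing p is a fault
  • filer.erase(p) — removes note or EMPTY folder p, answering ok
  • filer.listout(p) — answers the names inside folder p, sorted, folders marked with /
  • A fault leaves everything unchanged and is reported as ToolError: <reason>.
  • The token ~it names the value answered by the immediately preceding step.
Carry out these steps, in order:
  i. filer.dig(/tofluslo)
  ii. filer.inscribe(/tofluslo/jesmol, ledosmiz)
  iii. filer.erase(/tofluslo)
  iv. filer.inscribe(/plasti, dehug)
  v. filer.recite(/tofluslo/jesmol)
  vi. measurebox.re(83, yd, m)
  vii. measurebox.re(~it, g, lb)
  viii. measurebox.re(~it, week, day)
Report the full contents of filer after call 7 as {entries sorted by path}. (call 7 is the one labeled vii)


Answer: {plasti=dehug, tofluslo/, tofluslo/jesmol=ledosmiz, zidi_ok/}

Derivation:
Step: filer.dig[p=/tofluslo]
Result: ok
Step: filer.inscribe[p=/tofluslo/jesmol; c=ledosmiz]
Result: created
Step: filer.erase[p=/tofluslo]
Result: ToolError: not empty
Step: filer.inscribe[p=/plasti; c=dehug]
Result: created
Step: filer.recite[p=/tofluslo/jesmol]
Result: ledosmiz
Step: measurebox.re[v=83; u_from=yd; u_to=m]
Result: 94869/1250
Step: measurebox.re[v=~it; u_from=g; u_to=lb]
Result: 7589520/45359237
Step: measurebox.re[v=~it; u_from=week; u_to=day]
Result: 7589520/6479891


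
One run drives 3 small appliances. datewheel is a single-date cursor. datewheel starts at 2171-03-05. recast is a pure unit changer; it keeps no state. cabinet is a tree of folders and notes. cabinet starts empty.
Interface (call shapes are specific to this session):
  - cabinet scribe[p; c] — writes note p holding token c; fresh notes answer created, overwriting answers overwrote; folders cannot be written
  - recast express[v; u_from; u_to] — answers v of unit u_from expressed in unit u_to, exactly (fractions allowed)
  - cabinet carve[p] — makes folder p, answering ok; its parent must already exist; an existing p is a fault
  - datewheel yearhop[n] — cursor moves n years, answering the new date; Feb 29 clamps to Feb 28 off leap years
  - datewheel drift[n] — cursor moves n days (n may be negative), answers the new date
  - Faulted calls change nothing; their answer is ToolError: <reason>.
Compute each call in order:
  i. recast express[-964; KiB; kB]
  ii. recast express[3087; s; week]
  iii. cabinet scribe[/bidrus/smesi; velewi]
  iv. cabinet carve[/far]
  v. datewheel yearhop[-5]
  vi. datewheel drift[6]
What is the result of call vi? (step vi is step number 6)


Answer: 2166-03-11

Derivation:
% recast express(v=-964, u_from=KiB, u_to=kB) -> -123392/125
% recast express(v=3087, u_from=s, u_to=week) -> 49/9600
% cabinet scribe(p=/bidrus/smesi, c=velewi) -> ToolError: no parent
% cabinet carve(p=/far) -> ok
% datewheel yearhop(n=-5) -> 2166-03-05
% datewheel drift(n=6) -> 2166-03-11


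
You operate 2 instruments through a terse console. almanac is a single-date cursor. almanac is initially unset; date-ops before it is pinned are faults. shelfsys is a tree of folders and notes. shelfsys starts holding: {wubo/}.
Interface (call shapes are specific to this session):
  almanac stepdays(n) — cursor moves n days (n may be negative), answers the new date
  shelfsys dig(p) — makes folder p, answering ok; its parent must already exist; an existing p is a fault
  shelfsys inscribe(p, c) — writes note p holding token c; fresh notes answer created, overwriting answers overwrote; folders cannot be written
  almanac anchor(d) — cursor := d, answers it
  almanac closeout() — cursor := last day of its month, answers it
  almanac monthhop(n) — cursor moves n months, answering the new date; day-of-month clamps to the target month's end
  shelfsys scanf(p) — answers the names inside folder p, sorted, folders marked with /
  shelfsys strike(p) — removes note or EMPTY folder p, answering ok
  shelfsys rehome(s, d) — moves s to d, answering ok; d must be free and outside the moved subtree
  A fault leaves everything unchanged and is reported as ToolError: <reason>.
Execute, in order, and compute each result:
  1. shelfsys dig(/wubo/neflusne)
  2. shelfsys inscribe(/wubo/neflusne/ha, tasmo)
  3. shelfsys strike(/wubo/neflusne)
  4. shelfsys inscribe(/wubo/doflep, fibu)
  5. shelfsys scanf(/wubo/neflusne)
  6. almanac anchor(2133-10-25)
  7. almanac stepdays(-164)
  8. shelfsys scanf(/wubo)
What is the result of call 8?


>>> shelfsys dig p='/wubo/neflusne'
  ok
>>> shelfsys inscribe p='/wubo/neflusne/ha' c='tasmo'
  created
>>> shelfsys strike p='/wubo/neflusne'
  ToolError: not empty
>>> shelfsys inscribe p='/wubo/doflep' c='fibu'
  created
>>> shelfsys scanf p='/wubo/neflusne'
  [ha]
>>> almanac anchor d='2133-10-25'
  2133-10-25
>>> almanac stepdays n='-164'
  2133-05-14
>>> shelfsys scanf p='/wubo'
  [doflep, neflusne/]

Answer: [doflep, neflusne/]


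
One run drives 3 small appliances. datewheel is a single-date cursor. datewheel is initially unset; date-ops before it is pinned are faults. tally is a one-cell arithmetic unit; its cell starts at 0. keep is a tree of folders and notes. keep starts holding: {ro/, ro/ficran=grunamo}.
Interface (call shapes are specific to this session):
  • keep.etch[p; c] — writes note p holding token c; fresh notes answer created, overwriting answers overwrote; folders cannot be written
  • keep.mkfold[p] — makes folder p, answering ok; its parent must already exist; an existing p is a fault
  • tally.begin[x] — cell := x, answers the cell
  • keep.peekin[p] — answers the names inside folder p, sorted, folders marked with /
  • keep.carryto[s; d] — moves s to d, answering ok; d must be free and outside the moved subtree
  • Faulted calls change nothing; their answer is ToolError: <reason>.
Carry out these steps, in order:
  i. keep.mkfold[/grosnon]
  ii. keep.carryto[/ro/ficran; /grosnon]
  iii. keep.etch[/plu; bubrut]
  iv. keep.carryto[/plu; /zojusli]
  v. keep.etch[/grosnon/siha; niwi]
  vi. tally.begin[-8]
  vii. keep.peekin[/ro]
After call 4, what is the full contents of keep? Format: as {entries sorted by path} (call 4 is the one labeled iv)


> mkfold p=/grosnon
[out] ok
> carryto s=/ro/ficran d=/grosnon
[out] ToolError: exists
> etch p=/plu c=bubrut
[out] created
> carryto s=/plu d=/zojusli
[out] ok
> etch p=/grosnon/siha c=niwi
[out] created
> begin x=-8
[out] -8
> peekin p=/ro
[out] [ficran]

Answer: {grosnon/, ro/, ro/ficran=grunamo, zojusli=bubrut}


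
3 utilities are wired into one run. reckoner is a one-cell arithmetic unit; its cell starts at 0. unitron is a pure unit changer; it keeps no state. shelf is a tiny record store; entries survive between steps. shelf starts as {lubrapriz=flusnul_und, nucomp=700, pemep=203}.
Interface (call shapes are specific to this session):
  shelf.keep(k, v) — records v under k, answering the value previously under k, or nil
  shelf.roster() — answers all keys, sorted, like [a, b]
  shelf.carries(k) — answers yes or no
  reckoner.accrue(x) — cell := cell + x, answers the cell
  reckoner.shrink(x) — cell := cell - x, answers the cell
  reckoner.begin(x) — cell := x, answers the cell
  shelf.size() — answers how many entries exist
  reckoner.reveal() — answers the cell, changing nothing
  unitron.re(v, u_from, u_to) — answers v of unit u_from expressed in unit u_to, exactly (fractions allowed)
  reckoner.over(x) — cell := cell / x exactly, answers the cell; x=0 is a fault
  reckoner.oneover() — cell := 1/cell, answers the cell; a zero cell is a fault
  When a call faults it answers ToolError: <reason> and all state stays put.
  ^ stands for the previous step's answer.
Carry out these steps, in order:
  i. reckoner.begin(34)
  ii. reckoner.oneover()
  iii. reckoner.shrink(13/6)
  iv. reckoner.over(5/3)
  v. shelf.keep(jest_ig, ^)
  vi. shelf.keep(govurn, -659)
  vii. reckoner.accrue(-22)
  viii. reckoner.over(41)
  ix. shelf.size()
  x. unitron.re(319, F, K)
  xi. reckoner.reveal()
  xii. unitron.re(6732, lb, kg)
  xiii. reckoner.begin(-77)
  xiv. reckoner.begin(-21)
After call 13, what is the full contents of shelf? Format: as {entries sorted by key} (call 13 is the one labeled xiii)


Answer: {govurn=-659, jest_ig=-109/85, lubrapriz=flusnul_und, nucomp=700, pemep=203}

Derivation:
! 1. reckoner.begin(x=34) == 34
! 2. reckoner.oneover() == 1/34
! 3. reckoner.shrink(x=13/6) == -109/51
! 4. reckoner.over(x=5/3) == -109/85
! 5. shelf.keep(k=jest_ig, v=^) == nil
! 6. shelf.keep(k=govurn, v=-659) == nil
! 7. reckoner.accrue(x=-22) == -1979/85
! 8. reckoner.over(x=41) == -1979/3485
! 9. shelf.size() == 5
! 10. unitron.re(v=319, u_from=F, u_to=K) == 77867/180
! 11. reckoner.reveal() == -1979/3485
! 12. unitron.re(v=6732, u_from=lb, u_to=kg) == 76339595871/25000000
! 13. reckoner.begin(x=-77) == -77
! 14. reckoner.begin(x=-21) == -21
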